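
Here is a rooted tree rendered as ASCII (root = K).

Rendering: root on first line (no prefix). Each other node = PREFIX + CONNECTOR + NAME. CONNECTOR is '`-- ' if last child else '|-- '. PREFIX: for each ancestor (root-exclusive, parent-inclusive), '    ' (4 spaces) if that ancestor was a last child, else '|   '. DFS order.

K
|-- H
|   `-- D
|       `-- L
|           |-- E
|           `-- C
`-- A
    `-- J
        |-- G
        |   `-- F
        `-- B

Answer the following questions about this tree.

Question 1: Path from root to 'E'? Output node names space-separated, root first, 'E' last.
Answer: K H D L E

Derivation:
Walk down from root: K -> H -> D -> L -> E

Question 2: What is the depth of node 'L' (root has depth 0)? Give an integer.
Path from root to L: K -> H -> D -> L
Depth = number of edges = 3

Answer: 3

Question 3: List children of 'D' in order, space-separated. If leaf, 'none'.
Node D's children (from adjacency): L

Answer: L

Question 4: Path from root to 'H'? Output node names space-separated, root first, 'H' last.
Walk down from root: K -> H

Answer: K H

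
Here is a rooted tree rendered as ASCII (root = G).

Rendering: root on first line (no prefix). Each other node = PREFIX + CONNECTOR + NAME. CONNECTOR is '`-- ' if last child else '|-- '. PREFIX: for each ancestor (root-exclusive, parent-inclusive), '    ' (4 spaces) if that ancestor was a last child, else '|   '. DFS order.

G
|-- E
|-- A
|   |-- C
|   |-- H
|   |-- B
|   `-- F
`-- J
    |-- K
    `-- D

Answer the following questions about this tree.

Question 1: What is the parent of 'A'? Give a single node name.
Scan adjacency: A appears as child of G

Answer: G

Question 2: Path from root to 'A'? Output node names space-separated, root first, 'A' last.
Walk down from root: G -> A

Answer: G A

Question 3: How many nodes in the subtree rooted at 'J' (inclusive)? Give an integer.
Answer: 3

Derivation:
Subtree rooted at J contains: D, J, K
Count = 3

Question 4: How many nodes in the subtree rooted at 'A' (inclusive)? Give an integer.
Answer: 5

Derivation:
Subtree rooted at A contains: A, B, C, F, H
Count = 5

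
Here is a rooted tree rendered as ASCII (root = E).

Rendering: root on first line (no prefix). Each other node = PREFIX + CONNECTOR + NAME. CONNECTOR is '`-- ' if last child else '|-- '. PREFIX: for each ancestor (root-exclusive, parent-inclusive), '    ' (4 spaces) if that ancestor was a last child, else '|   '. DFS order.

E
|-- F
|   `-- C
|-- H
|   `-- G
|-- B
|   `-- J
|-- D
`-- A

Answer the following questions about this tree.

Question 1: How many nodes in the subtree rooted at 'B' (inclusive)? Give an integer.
Subtree rooted at B contains: B, J
Count = 2

Answer: 2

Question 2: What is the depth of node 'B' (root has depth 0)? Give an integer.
Answer: 1

Derivation:
Path from root to B: E -> B
Depth = number of edges = 1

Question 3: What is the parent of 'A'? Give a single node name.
Scan adjacency: A appears as child of E

Answer: E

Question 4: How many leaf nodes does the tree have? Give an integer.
Leaves (nodes with no children): A, C, D, G, J

Answer: 5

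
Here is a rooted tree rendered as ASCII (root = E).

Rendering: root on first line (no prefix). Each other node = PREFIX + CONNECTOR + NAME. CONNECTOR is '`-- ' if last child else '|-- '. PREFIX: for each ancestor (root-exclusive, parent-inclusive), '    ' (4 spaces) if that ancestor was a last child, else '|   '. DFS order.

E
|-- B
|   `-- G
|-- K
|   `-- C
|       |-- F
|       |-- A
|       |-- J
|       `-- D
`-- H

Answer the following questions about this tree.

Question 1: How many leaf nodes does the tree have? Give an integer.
Answer: 6

Derivation:
Leaves (nodes with no children): A, D, F, G, H, J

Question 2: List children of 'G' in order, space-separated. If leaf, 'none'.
Node G's children (from adjacency): (leaf)

Answer: none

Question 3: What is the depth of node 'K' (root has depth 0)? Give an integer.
Path from root to K: E -> K
Depth = number of edges = 1

Answer: 1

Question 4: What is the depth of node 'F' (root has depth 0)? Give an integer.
Answer: 3

Derivation:
Path from root to F: E -> K -> C -> F
Depth = number of edges = 3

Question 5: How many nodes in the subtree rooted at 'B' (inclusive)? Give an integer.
Subtree rooted at B contains: B, G
Count = 2

Answer: 2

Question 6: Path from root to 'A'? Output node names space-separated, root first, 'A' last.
Answer: E K C A

Derivation:
Walk down from root: E -> K -> C -> A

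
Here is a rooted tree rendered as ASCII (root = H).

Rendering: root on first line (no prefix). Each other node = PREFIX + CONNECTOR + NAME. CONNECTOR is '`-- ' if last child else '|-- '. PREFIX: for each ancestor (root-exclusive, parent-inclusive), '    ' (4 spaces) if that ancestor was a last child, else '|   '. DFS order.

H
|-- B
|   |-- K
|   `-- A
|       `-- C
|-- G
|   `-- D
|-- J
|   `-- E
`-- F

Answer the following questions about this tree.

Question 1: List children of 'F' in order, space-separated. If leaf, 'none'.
Answer: none

Derivation:
Node F's children (from adjacency): (leaf)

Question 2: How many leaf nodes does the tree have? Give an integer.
Leaves (nodes with no children): C, D, E, F, K

Answer: 5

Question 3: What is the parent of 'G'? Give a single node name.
Scan adjacency: G appears as child of H

Answer: H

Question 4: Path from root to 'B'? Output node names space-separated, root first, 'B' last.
Walk down from root: H -> B

Answer: H B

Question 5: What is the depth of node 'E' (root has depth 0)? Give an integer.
Path from root to E: H -> J -> E
Depth = number of edges = 2

Answer: 2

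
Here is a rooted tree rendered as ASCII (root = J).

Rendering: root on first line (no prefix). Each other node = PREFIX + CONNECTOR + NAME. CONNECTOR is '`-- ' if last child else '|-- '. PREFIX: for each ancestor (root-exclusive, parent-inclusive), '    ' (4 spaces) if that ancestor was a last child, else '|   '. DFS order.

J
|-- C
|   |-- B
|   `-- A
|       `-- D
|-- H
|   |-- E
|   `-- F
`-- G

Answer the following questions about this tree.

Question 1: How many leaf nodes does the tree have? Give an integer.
Leaves (nodes with no children): B, D, E, F, G

Answer: 5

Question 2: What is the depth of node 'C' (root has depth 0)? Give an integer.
Path from root to C: J -> C
Depth = number of edges = 1

Answer: 1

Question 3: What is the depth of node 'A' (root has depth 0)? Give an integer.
Path from root to A: J -> C -> A
Depth = number of edges = 2

Answer: 2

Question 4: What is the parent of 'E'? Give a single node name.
Scan adjacency: E appears as child of H

Answer: H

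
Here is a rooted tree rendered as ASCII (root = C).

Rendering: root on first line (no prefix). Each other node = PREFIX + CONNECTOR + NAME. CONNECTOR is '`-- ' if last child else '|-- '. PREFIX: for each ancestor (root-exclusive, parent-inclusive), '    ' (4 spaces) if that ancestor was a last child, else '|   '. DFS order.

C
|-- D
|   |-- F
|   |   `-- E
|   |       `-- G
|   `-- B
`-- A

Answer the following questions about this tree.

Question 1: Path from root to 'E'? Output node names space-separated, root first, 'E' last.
Walk down from root: C -> D -> F -> E

Answer: C D F E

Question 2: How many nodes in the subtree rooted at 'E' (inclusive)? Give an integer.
Subtree rooted at E contains: E, G
Count = 2

Answer: 2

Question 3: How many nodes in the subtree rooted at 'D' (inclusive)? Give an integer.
Subtree rooted at D contains: B, D, E, F, G
Count = 5

Answer: 5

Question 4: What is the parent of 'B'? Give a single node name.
Scan adjacency: B appears as child of D

Answer: D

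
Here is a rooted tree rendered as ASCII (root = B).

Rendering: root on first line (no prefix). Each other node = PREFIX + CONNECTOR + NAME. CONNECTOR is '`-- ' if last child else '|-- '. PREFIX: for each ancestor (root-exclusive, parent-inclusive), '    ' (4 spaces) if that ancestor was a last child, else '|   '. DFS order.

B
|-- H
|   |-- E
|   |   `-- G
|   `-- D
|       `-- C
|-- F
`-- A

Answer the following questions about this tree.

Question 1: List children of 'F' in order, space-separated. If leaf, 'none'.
Node F's children (from adjacency): (leaf)

Answer: none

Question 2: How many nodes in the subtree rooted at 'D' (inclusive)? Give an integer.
Answer: 2

Derivation:
Subtree rooted at D contains: C, D
Count = 2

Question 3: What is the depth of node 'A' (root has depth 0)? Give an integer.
Path from root to A: B -> A
Depth = number of edges = 1

Answer: 1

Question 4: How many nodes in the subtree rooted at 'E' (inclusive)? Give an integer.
Answer: 2

Derivation:
Subtree rooted at E contains: E, G
Count = 2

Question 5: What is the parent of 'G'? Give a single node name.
Scan adjacency: G appears as child of E

Answer: E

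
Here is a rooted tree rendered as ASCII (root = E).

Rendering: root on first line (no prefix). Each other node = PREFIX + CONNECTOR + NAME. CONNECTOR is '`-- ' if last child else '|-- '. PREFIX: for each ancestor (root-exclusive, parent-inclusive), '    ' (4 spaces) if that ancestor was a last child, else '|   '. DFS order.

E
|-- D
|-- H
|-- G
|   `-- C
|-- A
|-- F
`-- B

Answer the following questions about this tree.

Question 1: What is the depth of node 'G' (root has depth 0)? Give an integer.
Path from root to G: E -> G
Depth = number of edges = 1

Answer: 1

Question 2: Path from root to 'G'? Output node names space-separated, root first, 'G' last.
Walk down from root: E -> G

Answer: E G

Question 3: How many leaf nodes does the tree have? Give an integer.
Leaves (nodes with no children): A, B, C, D, F, H

Answer: 6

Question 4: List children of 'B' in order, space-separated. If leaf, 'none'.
Answer: none

Derivation:
Node B's children (from adjacency): (leaf)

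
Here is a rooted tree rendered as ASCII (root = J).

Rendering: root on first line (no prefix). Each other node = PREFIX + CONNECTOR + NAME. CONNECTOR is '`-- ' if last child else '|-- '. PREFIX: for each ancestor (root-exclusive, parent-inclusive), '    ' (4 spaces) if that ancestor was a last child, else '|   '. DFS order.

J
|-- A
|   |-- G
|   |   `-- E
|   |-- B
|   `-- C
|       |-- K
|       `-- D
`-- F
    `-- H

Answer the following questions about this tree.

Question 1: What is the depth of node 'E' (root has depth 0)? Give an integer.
Answer: 3

Derivation:
Path from root to E: J -> A -> G -> E
Depth = number of edges = 3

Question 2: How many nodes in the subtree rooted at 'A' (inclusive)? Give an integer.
Answer: 7

Derivation:
Subtree rooted at A contains: A, B, C, D, E, G, K
Count = 7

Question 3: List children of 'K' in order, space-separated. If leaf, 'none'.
Answer: none

Derivation:
Node K's children (from adjacency): (leaf)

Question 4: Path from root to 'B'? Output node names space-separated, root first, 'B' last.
Answer: J A B

Derivation:
Walk down from root: J -> A -> B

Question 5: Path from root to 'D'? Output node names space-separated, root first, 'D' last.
Answer: J A C D

Derivation:
Walk down from root: J -> A -> C -> D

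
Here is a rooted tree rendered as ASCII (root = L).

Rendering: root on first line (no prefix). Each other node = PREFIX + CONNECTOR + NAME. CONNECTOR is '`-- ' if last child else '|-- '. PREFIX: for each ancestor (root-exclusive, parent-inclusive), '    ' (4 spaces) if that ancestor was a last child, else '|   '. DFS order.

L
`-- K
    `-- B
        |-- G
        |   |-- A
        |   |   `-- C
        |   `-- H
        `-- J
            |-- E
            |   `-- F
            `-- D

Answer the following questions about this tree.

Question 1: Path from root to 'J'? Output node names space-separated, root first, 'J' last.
Walk down from root: L -> K -> B -> J

Answer: L K B J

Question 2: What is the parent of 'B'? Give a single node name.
Answer: K

Derivation:
Scan adjacency: B appears as child of K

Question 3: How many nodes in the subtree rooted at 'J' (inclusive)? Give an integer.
Answer: 4

Derivation:
Subtree rooted at J contains: D, E, F, J
Count = 4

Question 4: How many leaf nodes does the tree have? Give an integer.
Leaves (nodes with no children): C, D, F, H

Answer: 4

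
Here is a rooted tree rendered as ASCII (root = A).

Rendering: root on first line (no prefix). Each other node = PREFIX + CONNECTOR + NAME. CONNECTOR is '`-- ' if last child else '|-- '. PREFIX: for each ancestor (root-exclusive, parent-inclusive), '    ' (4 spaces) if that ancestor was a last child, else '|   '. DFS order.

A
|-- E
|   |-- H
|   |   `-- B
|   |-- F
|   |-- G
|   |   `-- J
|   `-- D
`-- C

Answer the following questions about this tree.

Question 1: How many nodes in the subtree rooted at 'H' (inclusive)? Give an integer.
Answer: 2

Derivation:
Subtree rooted at H contains: B, H
Count = 2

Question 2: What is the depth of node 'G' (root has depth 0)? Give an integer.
Answer: 2

Derivation:
Path from root to G: A -> E -> G
Depth = number of edges = 2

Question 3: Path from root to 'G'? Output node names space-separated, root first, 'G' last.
Walk down from root: A -> E -> G

Answer: A E G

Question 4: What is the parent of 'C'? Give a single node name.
Answer: A

Derivation:
Scan adjacency: C appears as child of A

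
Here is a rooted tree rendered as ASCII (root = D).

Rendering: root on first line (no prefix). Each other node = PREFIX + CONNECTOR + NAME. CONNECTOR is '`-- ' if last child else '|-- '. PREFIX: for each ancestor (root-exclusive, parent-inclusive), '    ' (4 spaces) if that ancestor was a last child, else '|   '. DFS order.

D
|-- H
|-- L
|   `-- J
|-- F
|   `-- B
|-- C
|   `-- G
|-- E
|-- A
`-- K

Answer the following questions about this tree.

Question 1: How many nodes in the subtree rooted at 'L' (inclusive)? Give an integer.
Answer: 2

Derivation:
Subtree rooted at L contains: J, L
Count = 2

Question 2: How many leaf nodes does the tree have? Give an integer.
Answer: 7

Derivation:
Leaves (nodes with no children): A, B, E, G, H, J, K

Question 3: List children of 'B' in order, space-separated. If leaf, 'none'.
Node B's children (from adjacency): (leaf)

Answer: none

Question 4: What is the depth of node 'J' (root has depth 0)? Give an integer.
Answer: 2

Derivation:
Path from root to J: D -> L -> J
Depth = number of edges = 2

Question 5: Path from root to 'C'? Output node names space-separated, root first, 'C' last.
Walk down from root: D -> C

Answer: D C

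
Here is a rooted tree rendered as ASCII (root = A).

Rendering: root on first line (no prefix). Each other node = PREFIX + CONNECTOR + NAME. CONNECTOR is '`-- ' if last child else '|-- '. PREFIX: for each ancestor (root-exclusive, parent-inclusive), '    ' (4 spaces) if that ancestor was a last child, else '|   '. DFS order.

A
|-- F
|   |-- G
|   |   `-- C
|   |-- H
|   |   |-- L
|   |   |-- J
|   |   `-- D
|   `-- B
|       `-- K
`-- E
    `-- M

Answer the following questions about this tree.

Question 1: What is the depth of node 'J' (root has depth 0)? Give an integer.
Path from root to J: A -> F -> H -> J
Depth = number of edges = 3

Answer: 3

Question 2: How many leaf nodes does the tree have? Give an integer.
Leaves (nodes with no children): C, D, J, K, L, M

Answer: 6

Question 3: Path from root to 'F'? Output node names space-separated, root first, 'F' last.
Answer: A F

Derivation:
Walk down from root: A -> F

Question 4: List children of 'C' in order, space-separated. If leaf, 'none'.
Answer: none

Derivation:
Node C's children (from adjacency): (leaf)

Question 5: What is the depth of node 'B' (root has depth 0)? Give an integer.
Path from root to B: A -> F -> B
Depth = number of edges = 2

Answer: 2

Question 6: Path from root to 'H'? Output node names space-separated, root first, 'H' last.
Walk down from root: A -> F -> H

Answer: A F H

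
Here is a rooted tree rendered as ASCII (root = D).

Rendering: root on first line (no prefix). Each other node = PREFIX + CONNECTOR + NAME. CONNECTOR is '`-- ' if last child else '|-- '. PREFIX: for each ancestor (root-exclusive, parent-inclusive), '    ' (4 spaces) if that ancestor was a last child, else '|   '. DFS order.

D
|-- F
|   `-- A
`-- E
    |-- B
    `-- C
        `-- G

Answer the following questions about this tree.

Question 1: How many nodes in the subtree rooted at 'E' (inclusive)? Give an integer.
Subtree rooted at E contains: B, C, E, G
Count = 4

Answer: 4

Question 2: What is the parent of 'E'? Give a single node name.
Scan adjacency: E appears as child of D

Answer: D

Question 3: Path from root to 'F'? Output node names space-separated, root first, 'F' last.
Answer: D F

Derivation:
Walk down from root: D -> F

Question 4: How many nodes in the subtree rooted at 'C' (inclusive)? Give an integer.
Answer: 2

Derivation:
Subtree rooted at C contains: C, G
Count = 2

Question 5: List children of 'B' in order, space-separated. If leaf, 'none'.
Answer: none

Derivation:
Node B's children (from adjacency): (leaf)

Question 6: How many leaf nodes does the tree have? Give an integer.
Leaves (nodes with no children): A, B, G

Answer: 3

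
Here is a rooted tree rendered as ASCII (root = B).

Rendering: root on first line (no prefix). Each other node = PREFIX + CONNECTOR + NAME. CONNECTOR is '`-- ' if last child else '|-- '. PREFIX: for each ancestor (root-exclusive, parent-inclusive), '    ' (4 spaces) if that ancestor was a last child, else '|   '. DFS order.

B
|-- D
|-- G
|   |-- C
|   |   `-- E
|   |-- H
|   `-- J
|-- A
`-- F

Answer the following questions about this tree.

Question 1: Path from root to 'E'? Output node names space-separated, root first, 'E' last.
Answer: B G C E

Derivation:
Walk down from root: B -> G -> C -> E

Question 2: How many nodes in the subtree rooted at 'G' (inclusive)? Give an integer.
Subtree rooted at G contains: C, E, G, H, J
Count = 5

Answer: 5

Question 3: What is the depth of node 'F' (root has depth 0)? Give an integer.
Answer: 1

Derivation:
Path from root to F: B -> F
Depth = number of edges = 1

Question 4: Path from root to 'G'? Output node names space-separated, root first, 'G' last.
Answer: B G

Derivation:
Walk down from root: B -> G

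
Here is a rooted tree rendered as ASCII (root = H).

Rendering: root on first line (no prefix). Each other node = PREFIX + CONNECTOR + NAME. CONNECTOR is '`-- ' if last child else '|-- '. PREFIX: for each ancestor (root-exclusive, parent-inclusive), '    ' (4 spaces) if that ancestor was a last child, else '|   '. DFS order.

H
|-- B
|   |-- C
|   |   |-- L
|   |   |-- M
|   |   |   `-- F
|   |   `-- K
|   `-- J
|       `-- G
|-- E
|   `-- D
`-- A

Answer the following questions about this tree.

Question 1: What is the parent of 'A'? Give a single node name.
Answer: H

Derivation:
Scan adjacency: A appears as child of H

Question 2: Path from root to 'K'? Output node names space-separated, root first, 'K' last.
Answer: H B C K

Derivation:
Walk down from root: H -> B -> C -> K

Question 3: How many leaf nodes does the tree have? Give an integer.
Leaves (nodes with no children): A, D, F, G, K, L

Answer: 6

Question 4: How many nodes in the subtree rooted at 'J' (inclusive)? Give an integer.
Subtree rooted at J contains: G, J
Count = 2

Answer: 2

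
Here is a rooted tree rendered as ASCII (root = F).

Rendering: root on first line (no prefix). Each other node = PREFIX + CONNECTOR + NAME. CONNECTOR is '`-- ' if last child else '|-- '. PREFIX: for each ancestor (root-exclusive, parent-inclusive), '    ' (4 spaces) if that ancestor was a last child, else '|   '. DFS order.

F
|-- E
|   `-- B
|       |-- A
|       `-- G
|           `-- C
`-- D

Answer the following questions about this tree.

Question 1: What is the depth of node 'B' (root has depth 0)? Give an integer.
Answer: 2

Derivation:
Path from root to B: F -> E -> B
Depth = number of edges = 2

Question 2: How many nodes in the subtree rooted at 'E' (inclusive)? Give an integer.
Answer: 5

Derivation:
Subtree rooted at E contains: A, B, C, E, G
Count = 5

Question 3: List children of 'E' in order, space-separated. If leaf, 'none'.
Node E's children (from adjacency): B

Answer: B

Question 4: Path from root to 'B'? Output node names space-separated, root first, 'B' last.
Walk down from root: F -> E -> B

Answer: F E B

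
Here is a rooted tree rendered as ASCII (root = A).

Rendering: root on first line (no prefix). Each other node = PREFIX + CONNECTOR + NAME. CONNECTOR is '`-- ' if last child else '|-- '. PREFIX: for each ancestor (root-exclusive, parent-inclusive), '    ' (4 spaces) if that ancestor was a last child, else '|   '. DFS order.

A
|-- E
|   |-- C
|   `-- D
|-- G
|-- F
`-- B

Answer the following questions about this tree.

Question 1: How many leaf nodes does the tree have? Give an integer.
Answer: 5

Derivation:
Leaves (nodes with no children): B, C, D, F, G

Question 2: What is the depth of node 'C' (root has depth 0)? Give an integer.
Path from root to C: A -> E -> C
Depth = number of edges = 2

Answer: 2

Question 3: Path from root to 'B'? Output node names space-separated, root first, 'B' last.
Walk down from root: A -> B

Answer: A B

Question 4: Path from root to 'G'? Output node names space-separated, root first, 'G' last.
Walk down from root: A -> G

Answer: A G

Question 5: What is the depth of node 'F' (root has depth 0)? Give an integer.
Path from root to F: A -> F
Depth = number of edges = 1

Answer: 1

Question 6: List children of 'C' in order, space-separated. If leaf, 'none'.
Node C's children (from adjacency): (leaf)

Answer: none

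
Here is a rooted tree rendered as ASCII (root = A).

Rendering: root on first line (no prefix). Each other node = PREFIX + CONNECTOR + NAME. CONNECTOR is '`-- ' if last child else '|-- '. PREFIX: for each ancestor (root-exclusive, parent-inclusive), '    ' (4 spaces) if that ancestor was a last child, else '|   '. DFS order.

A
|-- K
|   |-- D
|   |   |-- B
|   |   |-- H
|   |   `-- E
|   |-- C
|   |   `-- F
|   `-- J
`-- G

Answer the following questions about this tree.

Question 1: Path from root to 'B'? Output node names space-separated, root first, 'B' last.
Walk down from root: A -> K -> D -> B

Answer: A K D B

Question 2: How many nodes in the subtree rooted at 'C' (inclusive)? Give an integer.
Answer: 2

Derivation:
Subtree rooted at C contains: C, F
Count = 2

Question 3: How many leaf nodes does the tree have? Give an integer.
Answer: 6

Derivation:
Leaves (nodes with no children): B, E, F, G, H, J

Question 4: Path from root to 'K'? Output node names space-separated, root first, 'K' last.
Answer: A K

Derivation:
Walk down from root: A -> K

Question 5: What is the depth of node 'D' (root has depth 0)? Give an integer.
Path from root to D: A -> K -> D
Depth = number of edges = 2

Answer: 2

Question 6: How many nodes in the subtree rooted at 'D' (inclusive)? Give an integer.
Answer: 4

Derivation:
Subtree rooted at D contains: B, D, E, H
Count = 4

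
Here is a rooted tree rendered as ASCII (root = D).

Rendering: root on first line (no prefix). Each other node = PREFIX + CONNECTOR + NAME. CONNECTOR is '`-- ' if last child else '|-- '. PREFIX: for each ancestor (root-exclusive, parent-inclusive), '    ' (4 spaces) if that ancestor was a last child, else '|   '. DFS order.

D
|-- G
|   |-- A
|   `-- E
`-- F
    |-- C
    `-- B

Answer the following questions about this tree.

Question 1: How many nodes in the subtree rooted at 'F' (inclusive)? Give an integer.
Answer: 3

Derivation:
Subtree rooted at F contains: B, C, F
Count = 3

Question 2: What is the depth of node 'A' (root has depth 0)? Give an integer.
Path from root to A: D -> G -> A
Depth = number of edges = 2

Answer: 2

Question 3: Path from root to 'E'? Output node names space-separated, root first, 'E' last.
Walk down from root: D -> G -> E

Answer: D G E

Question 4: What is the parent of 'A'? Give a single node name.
Answer: G

Derivation:
Scan adjacency: A appears as child of G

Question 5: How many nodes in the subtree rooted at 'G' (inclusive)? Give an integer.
Answer: 3

Derivation:
Subtree rooted at G contains: A, E, G
Count = 3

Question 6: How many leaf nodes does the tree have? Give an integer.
Answer: 4

Derivation:
Leaves (nodes with no children): A, B, C, E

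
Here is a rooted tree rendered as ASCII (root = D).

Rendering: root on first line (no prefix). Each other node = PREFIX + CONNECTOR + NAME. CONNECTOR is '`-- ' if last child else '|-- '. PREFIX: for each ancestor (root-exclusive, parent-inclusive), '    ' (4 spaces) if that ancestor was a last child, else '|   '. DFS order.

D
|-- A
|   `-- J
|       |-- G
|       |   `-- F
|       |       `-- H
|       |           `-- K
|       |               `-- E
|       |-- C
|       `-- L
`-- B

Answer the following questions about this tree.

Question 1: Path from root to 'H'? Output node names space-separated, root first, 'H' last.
Walk down from root: D -> A -> J -> G -> F -> H

Answer: D A J G F H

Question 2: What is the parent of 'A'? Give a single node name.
Answer: D

Derivation:
Scan adjacency: A appears as child of D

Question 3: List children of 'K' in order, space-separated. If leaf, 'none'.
Answer: E

Derivation:
Node K's children (from adjacency): E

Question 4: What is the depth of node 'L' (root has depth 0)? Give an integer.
Answer: 3

Derivation:
Path from root to L: D -> A -> J -> L
Depth = number of edges = 3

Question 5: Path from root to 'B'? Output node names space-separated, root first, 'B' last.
Answer: D B

Derivation:
Walk down from root: D -> B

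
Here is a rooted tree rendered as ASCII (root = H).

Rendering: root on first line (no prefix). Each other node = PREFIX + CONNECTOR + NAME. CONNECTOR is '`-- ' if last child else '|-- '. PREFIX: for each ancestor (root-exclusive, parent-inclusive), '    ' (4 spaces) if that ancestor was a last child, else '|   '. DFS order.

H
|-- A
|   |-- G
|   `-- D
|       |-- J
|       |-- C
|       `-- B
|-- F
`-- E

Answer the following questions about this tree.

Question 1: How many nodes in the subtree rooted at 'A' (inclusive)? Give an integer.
Subtree rooted at A contains: A, B, C, D, G, J
Count = 6

Answer: 6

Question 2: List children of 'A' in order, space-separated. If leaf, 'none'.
Node A's children (from adjacency): G, D

Answer: G D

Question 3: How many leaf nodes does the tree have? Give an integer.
Leaves (nodes with no children): B, C, E, F, G, J

Answer: 6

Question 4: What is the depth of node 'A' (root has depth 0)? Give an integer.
Path from root to A: H -> A
Depth = number of edges = 1

Answer: 1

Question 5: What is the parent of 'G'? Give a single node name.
Scan adjacency: G appears as child of A

Answer: A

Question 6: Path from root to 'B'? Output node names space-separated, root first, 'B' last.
Answer: H A D B

Derivation:
Walk down from root: H -> A -> D -> B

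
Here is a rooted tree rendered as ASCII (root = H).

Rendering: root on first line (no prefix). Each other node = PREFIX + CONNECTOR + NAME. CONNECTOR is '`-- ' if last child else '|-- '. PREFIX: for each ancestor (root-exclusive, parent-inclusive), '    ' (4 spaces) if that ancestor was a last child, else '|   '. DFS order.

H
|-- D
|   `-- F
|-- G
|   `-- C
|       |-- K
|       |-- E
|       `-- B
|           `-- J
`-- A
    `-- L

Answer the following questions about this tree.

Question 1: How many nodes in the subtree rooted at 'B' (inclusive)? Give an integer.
Subtree rooted at B contains: B, J
Count = 2

Answer: 2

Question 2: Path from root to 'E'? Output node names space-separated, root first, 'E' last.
Answer: H G C E

Derivation:
Walk down from root: H -> G -> C -> E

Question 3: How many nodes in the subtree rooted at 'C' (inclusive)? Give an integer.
Answer: 5

Derivation:
Subtree rooted at C contains: B, C, E, J, K
Count = 5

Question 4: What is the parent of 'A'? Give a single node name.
Answer: H

Derivation:
Scan adjacency: A appears as child of H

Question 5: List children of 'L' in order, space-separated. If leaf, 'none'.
Answer: none

Derivation:
Node L's children (from adjacency): (leaf)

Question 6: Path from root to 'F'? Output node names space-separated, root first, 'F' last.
Answer: H D F

Derivation:
Walk down from root: H -> D -> F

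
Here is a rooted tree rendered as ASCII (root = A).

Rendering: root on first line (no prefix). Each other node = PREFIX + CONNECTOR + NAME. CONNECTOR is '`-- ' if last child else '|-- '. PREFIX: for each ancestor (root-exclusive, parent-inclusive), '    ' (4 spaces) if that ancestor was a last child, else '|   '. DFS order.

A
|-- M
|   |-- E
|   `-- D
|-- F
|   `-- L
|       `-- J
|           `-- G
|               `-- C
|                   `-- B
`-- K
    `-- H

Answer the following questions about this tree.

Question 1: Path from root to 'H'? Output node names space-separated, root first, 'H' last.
Answer: A K H

Derivation:
Walk down from root: A -> K -> H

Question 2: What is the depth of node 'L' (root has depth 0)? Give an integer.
Path from root to L: A -> F -> L
Depth = number of edges = 2

Answer: 2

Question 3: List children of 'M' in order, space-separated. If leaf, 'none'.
Answer: E D

Derivation:
Node M's children (from adjacency): E, D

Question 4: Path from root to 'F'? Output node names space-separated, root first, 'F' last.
Walk down from root: A -> F

Answer: A F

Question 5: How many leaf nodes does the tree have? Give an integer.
Answer: 4

Derivation:
Leaves (nodes with no children): B, D, E, H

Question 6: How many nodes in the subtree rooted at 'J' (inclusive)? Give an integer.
Subtree rooted at J contains: B, C, G, J
Count = 4

Answer: 4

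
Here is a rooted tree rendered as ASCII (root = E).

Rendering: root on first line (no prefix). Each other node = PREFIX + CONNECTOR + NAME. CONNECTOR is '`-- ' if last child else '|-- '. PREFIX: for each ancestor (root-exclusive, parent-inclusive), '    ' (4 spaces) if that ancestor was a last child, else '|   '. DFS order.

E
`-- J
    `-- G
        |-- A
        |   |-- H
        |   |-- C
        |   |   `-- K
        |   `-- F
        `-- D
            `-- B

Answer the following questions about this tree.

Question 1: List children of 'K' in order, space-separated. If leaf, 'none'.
Node K's children (from adjacency): (leaf)

Answer: none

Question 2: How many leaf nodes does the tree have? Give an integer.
Answer: 4

Derivation:
Leaves (nodes with no children): B, F, H, K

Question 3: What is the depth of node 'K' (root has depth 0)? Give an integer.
Path from root to K: E -> J -> G -> A -> C -> K
Depth = number of edges = 5

Answer: 5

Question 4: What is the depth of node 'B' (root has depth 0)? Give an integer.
Answer: 4

Derivation:
Path from root to B: E -> J -> G -> D -> B
Depth = number of edges = 4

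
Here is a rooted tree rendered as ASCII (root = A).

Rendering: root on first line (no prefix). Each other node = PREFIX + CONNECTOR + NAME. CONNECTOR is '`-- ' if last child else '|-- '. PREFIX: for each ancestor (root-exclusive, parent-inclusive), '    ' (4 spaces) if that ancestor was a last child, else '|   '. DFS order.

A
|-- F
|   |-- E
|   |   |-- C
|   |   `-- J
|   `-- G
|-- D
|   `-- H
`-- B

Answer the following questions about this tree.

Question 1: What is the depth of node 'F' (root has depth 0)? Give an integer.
Answer: 1

Derivation:
Path from root to F: A -> F
Depth = number of edges = 1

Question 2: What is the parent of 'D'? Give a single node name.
Scan adjacency: D appears as child of A

Answer: A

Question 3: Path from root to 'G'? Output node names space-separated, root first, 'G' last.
Answer: A F G

Derivation:
Walk down from root: A -> F -> G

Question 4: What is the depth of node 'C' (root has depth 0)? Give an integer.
Path from root to C: A -> F -> E -> C
Depth = number of edges = 3

Answer: 3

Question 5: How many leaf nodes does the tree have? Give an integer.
Answer: 5

Derivation:
Leaves (nodes with no children): B, C, G, H, J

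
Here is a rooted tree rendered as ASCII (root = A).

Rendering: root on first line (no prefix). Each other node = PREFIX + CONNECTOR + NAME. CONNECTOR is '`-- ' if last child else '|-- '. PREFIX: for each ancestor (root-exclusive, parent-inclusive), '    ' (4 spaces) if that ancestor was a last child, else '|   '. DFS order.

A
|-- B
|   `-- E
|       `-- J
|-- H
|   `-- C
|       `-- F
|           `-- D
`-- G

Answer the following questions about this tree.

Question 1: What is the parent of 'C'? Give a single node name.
Scan adjacency: C appears as child of H

Answer: H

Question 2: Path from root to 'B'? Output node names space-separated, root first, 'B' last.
Walk down from root: A -> B

Answer: A B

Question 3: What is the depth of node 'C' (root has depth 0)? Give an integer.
Path from root to C: A -> H -> C
Depth = number of edges = 2

Answer: 2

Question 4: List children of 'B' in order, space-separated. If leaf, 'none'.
Answer: E

Derivation:
Node B's children (from adjacency): E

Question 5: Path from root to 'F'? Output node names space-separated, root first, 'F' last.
Walk down from root: A -> H -> C -> F

Answer: A H C F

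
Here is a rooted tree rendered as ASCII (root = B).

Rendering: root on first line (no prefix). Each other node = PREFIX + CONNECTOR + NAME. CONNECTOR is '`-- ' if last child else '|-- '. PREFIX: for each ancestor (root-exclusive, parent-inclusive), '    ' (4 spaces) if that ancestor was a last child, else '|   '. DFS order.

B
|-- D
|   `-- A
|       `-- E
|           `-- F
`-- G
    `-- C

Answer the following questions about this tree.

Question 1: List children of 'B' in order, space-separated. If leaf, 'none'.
Node B's children (from adjacency): D, G

Answer: D G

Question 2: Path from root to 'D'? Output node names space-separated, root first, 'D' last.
Answer: B D

Derivation:
Walk down from root: B -> D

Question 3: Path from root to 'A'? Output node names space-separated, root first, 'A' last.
Answer: B D A

Derivation:
Walk down from root: B -> D -> A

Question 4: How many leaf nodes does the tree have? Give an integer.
Leaves (nodes with no children): C, F

Answer: 2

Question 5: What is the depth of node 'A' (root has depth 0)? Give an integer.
Answer: 2

Derivation:
Path from root to A: B -> D -> A
Depth = number of edges = 2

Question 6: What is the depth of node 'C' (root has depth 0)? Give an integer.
Answer: 2

Derivation:
Path from root to C: B -> G -> C
Depth = number of edges = 2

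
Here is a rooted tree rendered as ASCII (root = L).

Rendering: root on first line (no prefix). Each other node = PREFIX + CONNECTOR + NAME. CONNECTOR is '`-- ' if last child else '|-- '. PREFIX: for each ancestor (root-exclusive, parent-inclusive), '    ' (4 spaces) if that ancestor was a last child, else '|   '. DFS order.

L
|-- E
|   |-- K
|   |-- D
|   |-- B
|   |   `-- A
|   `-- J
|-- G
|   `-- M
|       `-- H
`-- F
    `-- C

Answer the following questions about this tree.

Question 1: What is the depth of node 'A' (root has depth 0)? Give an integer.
Path from root to A: L -> E -> B -> A
Depth = number of edges = 3

Answer: 3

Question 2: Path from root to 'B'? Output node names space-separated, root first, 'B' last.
Answer: L E B

Derivation:
Walk down from root: L -> E -> B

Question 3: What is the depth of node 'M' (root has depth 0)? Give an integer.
Answer: 2

Derivation:
Path from root to M: L -> G -> M
Depth = number of edges = 2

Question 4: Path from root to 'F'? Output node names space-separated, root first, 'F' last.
Answer: L F

Derivation:
Walk down from root: L -> F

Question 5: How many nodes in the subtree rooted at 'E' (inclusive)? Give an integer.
Answer: 6

Derivation:
Subtree rooted at E contains: A, B, D, E, J, K
Count = 6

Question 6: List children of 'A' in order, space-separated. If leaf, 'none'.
Node A's children (from adjacency): (leaf)

Answer: none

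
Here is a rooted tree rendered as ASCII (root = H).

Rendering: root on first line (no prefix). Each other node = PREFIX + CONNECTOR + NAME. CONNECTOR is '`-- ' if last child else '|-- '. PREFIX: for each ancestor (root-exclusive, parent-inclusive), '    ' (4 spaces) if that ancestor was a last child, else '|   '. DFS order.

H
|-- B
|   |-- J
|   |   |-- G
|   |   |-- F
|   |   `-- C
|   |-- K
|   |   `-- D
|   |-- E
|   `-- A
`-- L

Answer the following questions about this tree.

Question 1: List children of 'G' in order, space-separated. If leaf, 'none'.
Node G's children (from adjacency): (leaf)

Answer: none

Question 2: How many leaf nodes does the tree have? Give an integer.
Answer: 7

Derivation:
Leaves (nodes with no children): A, C, D, E, F, G, L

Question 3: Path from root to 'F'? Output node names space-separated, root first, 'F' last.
Walk down from root: H -> B -> J -> F

Answer: H B J F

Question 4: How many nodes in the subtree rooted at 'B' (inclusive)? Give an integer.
Subtree rooted at B contains: A, B, C, D, E, F, G, J, K
Count = 9

Answer: 9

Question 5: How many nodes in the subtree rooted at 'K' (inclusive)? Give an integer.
Subtree rooted at K contains: D, K
Count = 2

Answer: 2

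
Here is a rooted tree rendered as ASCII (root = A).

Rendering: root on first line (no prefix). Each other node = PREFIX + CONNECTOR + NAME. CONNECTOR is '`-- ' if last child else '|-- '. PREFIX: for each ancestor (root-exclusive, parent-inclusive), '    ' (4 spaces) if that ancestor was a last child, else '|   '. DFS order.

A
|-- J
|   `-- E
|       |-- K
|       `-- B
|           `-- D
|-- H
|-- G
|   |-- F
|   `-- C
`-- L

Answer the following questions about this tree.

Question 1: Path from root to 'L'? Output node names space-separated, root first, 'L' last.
Answer: A L

Derivation:
Walk down from root: A -> L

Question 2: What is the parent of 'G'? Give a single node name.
Scan adjacency: G appears as child of A

Answer: A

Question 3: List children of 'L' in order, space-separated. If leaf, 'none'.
Answer: none

Derivation:
Node L's children (from adjacency): (leaf)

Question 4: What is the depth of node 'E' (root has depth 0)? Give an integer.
Answer: 2

Derivation:
Path from root to E: A -> J -> E
Depth = number of edges = 2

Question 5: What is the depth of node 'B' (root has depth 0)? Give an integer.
Path from root to B: A -> J -> E -> B
Depth = number of edges = 3

Answer: 3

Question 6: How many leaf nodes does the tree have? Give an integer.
Answer: 6

Derivation:
Leaves (nodes with no children): C, D, F, H, K, L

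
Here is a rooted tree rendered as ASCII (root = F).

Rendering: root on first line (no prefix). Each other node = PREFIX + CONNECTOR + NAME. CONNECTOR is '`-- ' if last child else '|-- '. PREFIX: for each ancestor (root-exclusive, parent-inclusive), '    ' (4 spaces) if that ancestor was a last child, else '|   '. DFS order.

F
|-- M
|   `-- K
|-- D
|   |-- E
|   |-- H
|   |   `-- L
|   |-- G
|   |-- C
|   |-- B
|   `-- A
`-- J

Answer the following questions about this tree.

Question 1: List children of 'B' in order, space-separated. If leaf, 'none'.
Answer: none

Derivation:
Node B's children (from adjacency): (leaf)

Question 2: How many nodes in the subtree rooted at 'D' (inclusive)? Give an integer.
Answer: 8

Derivation:
Subtree rooted at D contains: A, B, C, D, E, G, H, L
Count = 8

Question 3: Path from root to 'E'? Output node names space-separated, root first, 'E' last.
Walk down from root: F -> D -> E

Answer: F D E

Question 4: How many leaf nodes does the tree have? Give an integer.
Answer: 8

Derivation:
Leaves (nodes with no children): A, B, C, E, G, J, K, L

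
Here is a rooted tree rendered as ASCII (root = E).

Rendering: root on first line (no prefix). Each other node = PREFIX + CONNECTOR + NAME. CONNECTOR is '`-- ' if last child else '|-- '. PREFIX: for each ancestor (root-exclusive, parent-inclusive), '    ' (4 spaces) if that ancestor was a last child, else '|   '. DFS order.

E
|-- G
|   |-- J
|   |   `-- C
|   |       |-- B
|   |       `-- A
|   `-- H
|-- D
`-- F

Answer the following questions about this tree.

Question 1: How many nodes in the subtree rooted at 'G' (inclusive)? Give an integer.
Answer: 6

Derivation:
Subtree rooted at G contains: A, B, C, G, H, J
Count = 6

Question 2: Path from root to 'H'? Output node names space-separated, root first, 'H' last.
Answer: E G H

Derivation:
Walk down from root: E -> G -> H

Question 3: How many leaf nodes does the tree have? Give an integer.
Answer: 5

Derivation:
Leaves (nodes with no children): A, B, D, F, H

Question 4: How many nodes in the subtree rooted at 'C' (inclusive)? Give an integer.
Subtree rooted at C contains: A, B, C
Count = 3

Answer: 3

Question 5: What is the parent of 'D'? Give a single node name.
Scan adjacency: D appears as child of E

Answer: E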